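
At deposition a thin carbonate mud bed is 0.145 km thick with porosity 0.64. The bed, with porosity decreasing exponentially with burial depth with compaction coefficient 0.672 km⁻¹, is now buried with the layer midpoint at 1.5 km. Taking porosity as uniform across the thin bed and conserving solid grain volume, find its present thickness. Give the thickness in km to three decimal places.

0.068 km

Porosity at 1.5 km: n = 0.64·exp(−0.672×1.5) = 0.2336
Solid-volume conservation: h(1−n) = h₀(1−n₀) ⇒ h = h₀·(1−n₀)/(1−n)
h = 0.145 × (1 − 0.64)/(1 − 0.2336) = 0.145 × 0.4697 = 0.0681 km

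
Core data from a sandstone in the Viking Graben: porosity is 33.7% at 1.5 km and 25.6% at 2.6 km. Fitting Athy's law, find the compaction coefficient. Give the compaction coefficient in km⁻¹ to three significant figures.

0.250 km⁻¹

Athy: φ(z) = φ₀ e^(−kz) ⇒ φ₁/φ₂ = e^{k(z₂−z₁)} ⇒ k = ln(φ₁/φ₂)/(z₂−z₁)
k = ln(0.337/0.256) / (2.6 − 1.5) = ln(1.316) / 1.1 = 0.2749 / 1.1 = 0.2499 km⁻¹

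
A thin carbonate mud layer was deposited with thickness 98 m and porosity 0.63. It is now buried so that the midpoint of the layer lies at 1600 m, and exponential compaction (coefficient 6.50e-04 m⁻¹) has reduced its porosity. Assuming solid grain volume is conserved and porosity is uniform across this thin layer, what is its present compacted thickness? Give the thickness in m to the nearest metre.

Working in km (1 km = 1000 m; c in km⁻¹ = c in m⁻¹ × 1000):
Porosity at 1.6 km: n = 0.63·exp(−0.65×1.6) = 0.2227
Solid-volume conservation: h(1−n) = h₀(1−n₀) ⇒ h = h₀·(1−n₀)/(1−n)
h = 0.098 × (1 − 0.63)/(1 − 0.2227) = 0.098 × 0.4760 = 0.0466 km

47 m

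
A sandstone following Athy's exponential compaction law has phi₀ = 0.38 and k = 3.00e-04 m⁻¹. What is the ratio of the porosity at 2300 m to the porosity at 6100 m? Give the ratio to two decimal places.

Working in km (1 km = 1000 m; k in km⁻¹ = k in m⁻¹ × 1000):
phi(z₁)/phi(z₂) = e^(−k·z₁)/e^(−k·z₂) = e^{k(z₂−z₁)}
= exp(0.3 × 3.8) = exp(1.14) = 3.1268

3.13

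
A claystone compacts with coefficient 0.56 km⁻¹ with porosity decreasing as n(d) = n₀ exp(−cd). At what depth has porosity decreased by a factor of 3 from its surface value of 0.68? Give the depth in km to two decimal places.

1.96 km

n/n₀ = 1/3 ⇒ exp(−c·d) = 1/3 ⇒ d = ln(3) / c
d = 1.0986 / 0.56 = 1.962 km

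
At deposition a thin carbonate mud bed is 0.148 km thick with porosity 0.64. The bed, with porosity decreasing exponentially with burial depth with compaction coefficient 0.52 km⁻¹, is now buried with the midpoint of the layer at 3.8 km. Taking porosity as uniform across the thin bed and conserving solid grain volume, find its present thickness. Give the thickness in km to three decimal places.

Porosity at 3.8 km: n = 0.64·exp(−0.52×3.8) = 0.0887
Solid-volume conservation: h(1−n) = h₀(1−n₀) ⇒ h = h₀·(1−n₀)/(1−n)
h = 0.148 × (1 − 0.64)/(1 − 0.0887) = 0.148 × 0.3950 = 0.0585 km

0.058 km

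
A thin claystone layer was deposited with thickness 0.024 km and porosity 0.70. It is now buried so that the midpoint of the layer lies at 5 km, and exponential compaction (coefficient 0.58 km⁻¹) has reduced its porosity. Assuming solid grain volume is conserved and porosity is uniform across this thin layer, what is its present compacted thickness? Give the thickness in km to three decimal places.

Porosity at 5 km: φ = 0.7·exp(−0.58×5) = 0.0385
Solid-volume conservation: h(1−φ) = h₀(1−φ₀) ⇒ h = h₀·(1−φ₀)/(1−φ)
h = 0.024 × (1 − 0.7)/(1 − 0.0385) = 0.024 × 0.3120 = 0.0075 km

0.007 km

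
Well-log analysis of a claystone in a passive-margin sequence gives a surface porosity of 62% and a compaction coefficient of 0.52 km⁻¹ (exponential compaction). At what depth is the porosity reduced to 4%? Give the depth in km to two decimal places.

5.27 km

Invert Athy's law: d = ln(n₀/n) / k
d = ln(0.62/0.04) / 0.52 = ln(15.5) / 0.52 = 2.7408 / 0.52 = 5.271 km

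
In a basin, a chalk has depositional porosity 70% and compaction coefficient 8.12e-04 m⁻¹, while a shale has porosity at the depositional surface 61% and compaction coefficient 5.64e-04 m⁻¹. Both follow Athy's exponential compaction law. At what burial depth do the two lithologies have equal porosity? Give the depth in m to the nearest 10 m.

Working in km (1 km = 1000 m; β in km⁻¹ = β in m⁻¹ × 1000):
Set n₀ₐ e^(−βₐZ) = n₀ᵦ e^(−βᵦZ) ⇒ ln(n₀ₐ/n₀ᵦ) = (βₐ − βᵦ)·Z
Z = ln(0.7/0.61) / (0.812 − 0.564) = 0.1376 / 0.248 = 0.555 km

550 m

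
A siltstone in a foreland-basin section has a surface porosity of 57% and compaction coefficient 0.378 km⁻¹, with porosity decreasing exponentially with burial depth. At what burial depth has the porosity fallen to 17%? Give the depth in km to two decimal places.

Invert Athy's law: Z = ln(n₀/n) / c
Z = ln(0.57/0.17) / 0.378 = ln(3.353) / 0.378 = 1.2098 / 0.378 = 3.201 km

3.20 km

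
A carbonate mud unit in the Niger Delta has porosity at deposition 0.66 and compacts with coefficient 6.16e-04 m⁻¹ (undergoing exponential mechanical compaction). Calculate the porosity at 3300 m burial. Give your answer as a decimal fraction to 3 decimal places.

0.086

Working in km (1 km = 1000 m; c in km⁻¹ = c in m⁻¹ × 1000):
φ = φ₀·exp(−c·Z) = 0.66 × exp(−0.616 × 3.3) = 0.66 × exp(−2.033)
  = 0.66 × 0.1310 = 0.0864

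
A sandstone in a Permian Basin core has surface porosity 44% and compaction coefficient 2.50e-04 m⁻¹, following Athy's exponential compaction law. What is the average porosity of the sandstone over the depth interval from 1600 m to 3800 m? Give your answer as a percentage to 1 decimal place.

22.7%

Working in km (1 km = 1000 m; β in km⁻¹ = β in m⁻¹ × 1000):
⟨φ⟩ = (1/(z₂−z₁)) ∫ φ₀ e^(−βz) dz = φ₀·(e^(−β·z₁) − e^(−β·z₂)) / (β·(z₂−z₁))
e^(−0.25×1.6) = 0.6703; e^(−0.25×3.8) = 0.3867
⟨φ⟩ = 0.44 × (0.6703 − 0.3867) / (0.25 × 2.2) = 0.44 × 0.5156 = 0.2269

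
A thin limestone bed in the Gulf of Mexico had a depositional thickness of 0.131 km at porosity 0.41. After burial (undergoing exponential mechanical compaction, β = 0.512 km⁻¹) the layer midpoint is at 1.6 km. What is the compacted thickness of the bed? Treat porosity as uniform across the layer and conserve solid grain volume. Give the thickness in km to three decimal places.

0.094 km

Porosity at 1.6 km: φ = 0.41·exp(−0.512×1.6) = 0.1807
Solid-volume conservation: h(1−φ) = h₀(1−φ₀) ⇒ h = h₀·(1−φ₀)/(1−φ)
h = 0.131 × (1 − 0.41)/(1 − 0.1807) = 0.131 × 0.7201 = 0.0943 km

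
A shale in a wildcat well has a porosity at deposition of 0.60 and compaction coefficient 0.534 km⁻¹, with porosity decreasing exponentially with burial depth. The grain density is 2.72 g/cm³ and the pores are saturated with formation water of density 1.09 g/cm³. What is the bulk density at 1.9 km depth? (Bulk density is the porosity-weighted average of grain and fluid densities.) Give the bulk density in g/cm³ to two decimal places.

2.37 g/cm³

Porosity at depth: n = 0.6·exp(−0.534×1.9) = 0.6×0.3625 = 0.2175
Bulk density: ρ_b = (1−n)ρ_g + n·ρ_f = 0.7825×2.72 + 0.2175×1.09
       = 2.128 + 0.237 = 2.365 g/cm³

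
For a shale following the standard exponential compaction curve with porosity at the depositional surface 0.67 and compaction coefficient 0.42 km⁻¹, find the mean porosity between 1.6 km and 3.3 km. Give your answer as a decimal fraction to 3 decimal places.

0.245

⟨phi⟩ = (1/(z₂−z₁)) ∫ phi₀ e^(−kz) dz = phi₀·(e^(−k·z₁) − e^(−k·z₂)) / (k·(z₂−z₁))
e^(−0.42×1.6) = 0.5107; e^(−0.42×3.3) = 0.2501
⟨phi⟩ = 0.67 × (0.5107 − 0.2501) / (0.42 × 1.7) = 0.67 × 0.3650 = 0.2446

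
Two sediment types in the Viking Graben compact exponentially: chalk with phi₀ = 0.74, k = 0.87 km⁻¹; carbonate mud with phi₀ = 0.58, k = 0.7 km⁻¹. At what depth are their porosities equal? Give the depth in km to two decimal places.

Set phi₀ₐ e^(−kₐd) = phi₀ᵦ e^(−kᵦd) ⇒ ln(phi₀ₐ/phi₀ᵦ) = (kₐ − kᵦ)·d
d = ln(0.74/0.58) / (0.87 − 0.7) = 0.2436 / 0.17 = 1.433 km

1.43 km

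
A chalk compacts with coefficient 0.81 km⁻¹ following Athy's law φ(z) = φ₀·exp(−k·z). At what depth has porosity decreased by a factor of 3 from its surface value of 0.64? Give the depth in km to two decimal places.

φ/φ₀ = 1/3 ⇒ exp(−k·z) = 1/3 ⇒ z = ln(3) / k
z = 1.0986 / 0.81 = 1.356 km

1.36 km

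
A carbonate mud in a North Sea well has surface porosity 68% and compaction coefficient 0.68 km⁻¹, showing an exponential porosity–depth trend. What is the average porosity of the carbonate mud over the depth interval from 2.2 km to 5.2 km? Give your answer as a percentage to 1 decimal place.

6.5%

⟨n⟩ = (1/(Z₂−Z₁)) ∫ n₀ e^(−kZ) dZ = n₀·(e^(−k·Z₁) − e^(−k·Z₂)) / (k·(Z₂−Z₁))
e^(−0.68×2.2) = 0.2240; e^(−0.68×5.2) = 0.0291
⟨n⟩ = 0.68 × (0.2240 − 0.0291) / (0.68 × 3) = 0.68 × 0.0955 = 0.0650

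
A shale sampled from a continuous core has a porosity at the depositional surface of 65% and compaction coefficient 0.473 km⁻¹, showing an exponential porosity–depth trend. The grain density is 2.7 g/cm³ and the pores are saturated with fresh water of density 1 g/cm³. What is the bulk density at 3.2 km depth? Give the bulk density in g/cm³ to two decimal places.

2.46 g/cm³

Porosity at depth: φ = 0.65·exp(−0.473×3.2) = 0.65×0.2201 = 0.1431
Bulk density: ρ_b = (1−φ)ρ_g + φ·ρ_f = 0.8569×2.7 + 0.1431×1
       = 2.314 + 0.143 = 2.457 g/cm³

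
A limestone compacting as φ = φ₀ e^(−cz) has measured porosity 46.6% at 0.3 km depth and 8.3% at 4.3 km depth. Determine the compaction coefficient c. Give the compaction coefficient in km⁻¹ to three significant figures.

0.431 km⁻¹

Athy: φ(z) = φ₀ e^(−cz) ⇒ φ₁/φ₂ = e^{c(z₂−z₁)} ⇒ c = ln(φ₁/φ₂)/(z₂−z₁)
c = ln(0.466/0.083) / (4.3 − 0.3) = ln(5.614) / 4 = 1.7253 / 4 = 0.4313 km⁻¹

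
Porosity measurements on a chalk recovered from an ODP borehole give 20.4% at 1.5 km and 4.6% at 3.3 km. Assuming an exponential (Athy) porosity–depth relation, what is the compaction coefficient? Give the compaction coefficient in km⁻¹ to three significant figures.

Athy: φ(d) = φ₀ e^(−kd) ⇒ φ₁/φ₂ = e^{k(d₂−d₁)} ⇒ k = ln(φ₁/φ₂)/(d₂−d₁)
k = ln(0.204/0.046) / (3.3 − 1.5) = ln(4.435) / 1.8 = 1.4895 / 1.8 = 0.8275 km⁻¹

0.827 km⁻¹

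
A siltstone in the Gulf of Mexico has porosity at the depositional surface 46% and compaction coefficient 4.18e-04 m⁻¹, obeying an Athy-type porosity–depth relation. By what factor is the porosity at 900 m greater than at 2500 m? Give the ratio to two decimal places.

Working in km (1 km = 1000 m; c in km⁻¹ = c in m⁻¹ × 1000):
phi(z₁)/phi(z₂) = e^(−c·z₁)/e^(−c·z₂) = e^{c(z₂−z₁)}
= exp(0.418 × 1.6) = exp(0.6688) = 1.9519

1.95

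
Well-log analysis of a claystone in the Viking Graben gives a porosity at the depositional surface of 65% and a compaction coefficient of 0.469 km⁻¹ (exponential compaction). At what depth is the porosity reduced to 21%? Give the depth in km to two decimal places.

2.41 km

Invert Athy's law: Z = ln(phi₀/phi) / c
Z = ln(0.65/0.21) / 0.469 = ln(3.095) / 0.469 = 1.1299 / 0.469 = 2.409 km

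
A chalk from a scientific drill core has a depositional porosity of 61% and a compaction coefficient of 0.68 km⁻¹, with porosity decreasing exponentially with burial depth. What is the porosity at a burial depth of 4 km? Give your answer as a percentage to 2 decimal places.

4.02%

φ = φ₀·exp(−c·z) = 0.61 × exp(−0.68 × 4) = 0.61 × exp(−2.72)
  = 0.61 × 0.0659 = 0.0402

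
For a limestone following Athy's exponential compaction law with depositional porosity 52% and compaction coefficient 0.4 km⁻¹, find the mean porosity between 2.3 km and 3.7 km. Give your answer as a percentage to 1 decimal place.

15.9%

⟨φ⟩ = (1/(Z₂−Z₁)) ∫ φ₀ e^(−cZ) dZ = φ₀·(e^(−c·Z₁) − e^(−c·Z₂)) / (c·(Z₂−Z₁))
e^(−0.4×2.3) = 0.3985; e^(−0.4×3.7) = 0.2276
⟨φ⟩ = 0.52 × (0.3985 − 0.2276) / (0.4 × 1.4) = 0.52 × 0.3051 = 0.1587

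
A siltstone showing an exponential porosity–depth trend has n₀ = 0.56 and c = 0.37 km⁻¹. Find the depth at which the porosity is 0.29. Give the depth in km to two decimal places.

Invert Athy's law: z = ln(n₀/n) / c
z = ln(0.56/0.29) / 0.37 = ln(1.931) / 0.37 = 0.6581 / 0.37 = 1.779 km

1.78 km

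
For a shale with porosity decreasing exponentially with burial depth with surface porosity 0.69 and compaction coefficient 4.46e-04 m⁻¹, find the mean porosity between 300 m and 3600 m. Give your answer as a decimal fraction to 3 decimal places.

Working in km (1 km = 1000 m; c in km⁻¹ = c in m⁻¹ × 1000):
⟨phi⟩ = (1/(Z₂−Z₁)) ∫ phi₀ e^(−cZ) dZ = phi₀·(e^(−c·Z₁) − e^(−c·Z₂)) / (c·(Z₂−Z₁))
e^(−0.446×0.3) = 0.8748; e^(−0.446×3.6) = 0.2008
⟨phi⟩ = 0.69 × (0.8748 − 0.2008) / (0.446 × 3.3) = 0.69 × 0.4579 = 0.3160

0.316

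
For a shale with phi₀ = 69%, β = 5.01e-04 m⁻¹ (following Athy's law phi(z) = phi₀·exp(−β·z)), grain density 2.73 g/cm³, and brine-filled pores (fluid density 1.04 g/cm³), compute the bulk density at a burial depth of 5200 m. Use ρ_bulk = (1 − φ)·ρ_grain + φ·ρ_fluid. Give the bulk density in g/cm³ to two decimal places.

Working in km (1 km = 1000 m; β in km⁻¹ = β in m⁻¹ × 1000):
Porosity at depth: phi = 0.69·exp(−0.501×5.2) = 0.69×0.0739 = 0.0510
Bulk density: ρ_b = (1−phi)ρ_g + phi·ρ_f = 0.9490×2.73 + 0.0510×1.04
       = 2.591 + 0.053 = 2.644 g/cm³

2.64 g/cm³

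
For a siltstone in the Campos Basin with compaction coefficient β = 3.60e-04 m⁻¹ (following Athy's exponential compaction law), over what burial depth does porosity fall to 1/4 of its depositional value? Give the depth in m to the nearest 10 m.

3850 m

Working in km (1 km = 1000 m; β in km⁻¹ = β in m⁻¹ × 1000):
n/n₀ = 1/4 ⇒ exp(−β·Z) = 1/4 ⇒ Z = ln(4) / β
Z = 1.3863 / 0.36 = 3.851 km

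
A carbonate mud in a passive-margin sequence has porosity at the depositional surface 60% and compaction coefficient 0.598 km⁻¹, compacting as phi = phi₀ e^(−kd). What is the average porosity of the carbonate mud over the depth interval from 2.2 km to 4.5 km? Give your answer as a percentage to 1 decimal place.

8.7%

⟨phi⟩ = (1/(d₂−d₁)) ∫ phi₀ e^(−kd) dd = phi₀·(e^(−k·d₁) − e^(−k·d₂)) / (k·(d₂−d₁))
e^(−0.598×2.2) = 0.2683; e^(−0.598×4.5) = 0.0678
⟨phi⟩ = 0.6 × (0.2683 − 0.0678) / (0.598 × 2.3) = 0.6 × 0.1458 = 0.0875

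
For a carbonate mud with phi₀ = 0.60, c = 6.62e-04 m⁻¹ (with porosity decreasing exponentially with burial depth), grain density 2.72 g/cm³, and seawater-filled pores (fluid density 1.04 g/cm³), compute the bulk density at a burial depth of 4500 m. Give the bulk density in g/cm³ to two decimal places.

2.67 g/cm³

Working in km (1 km = 1000 m; c in km⁻¹ = c in m⁻¹ × 1000):
Porosity at depth: phi = 0.6·exp(−0.662×4.5) = 0.6×0.0508 = 0.0305
Bulk density: ρ_b = (1−phi)ρ_g + phi·ρ_f = 0.9695×2.72 + 0.0305×1.04
       = 2.637 + 0.032 = 2.669 g/cm³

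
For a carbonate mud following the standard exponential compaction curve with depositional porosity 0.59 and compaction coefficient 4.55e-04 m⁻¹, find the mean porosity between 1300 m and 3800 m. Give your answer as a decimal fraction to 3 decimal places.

0.195

Working in km (1 km = 1000 m; β in km⁻¹ = β in m⁻¹ × 1000):
⟨φ⟩ = (1/(z₂−z₁)) ∫ φ₀ e^(−βz) dz = φ₀·(e^(−β·z₁) − e^(−β·z₂)) / (β·(z₂−z₁))
e^(−0.455×1.3) = 0.5535; e^(−0.455×3.8) = 0.1775
⟨φ⟩ = 0.59 × (0.5535 − 0.1775) / (0.455 × 2.5) = 0.59 × 0.3306 = 0.1950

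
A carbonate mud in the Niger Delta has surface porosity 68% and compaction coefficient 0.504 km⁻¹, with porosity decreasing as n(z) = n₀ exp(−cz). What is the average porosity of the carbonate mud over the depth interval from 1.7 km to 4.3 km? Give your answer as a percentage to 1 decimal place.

⟨n⟩ = (1/(z₂−z₁)) ∫ n₀ e^(−cz) dz = n₀·(e^(−c·z₁) − e^(−c·z₂)) / (c·(z₂−z₁))
e^(−0.504×1.7) = 0.4245; e^(−0.504×4.3) = 0.1145
⟨n⟩ = 0.68 × (0.4245 − 0.1145) / (0.504 × 2.6) = 0.68 × 0.2366 = 0.1609

16.1%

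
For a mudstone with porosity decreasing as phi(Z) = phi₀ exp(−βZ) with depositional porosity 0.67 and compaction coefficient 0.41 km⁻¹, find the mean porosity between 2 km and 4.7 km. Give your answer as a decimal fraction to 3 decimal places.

0.178

⟨phi⟩ = (1/(Z₂−Z₁)) ∫ phi₀ e^(−βZ) dZ = phi₀·(e^(−β·Z₁) − e^(−β·Z₂)) / (β·(Z₂−Z₁))
e^(−0.41×2) = 0.4404; e^(−0.41×4.7) = 0.1456
⟨phi⟩ = 0.67 × (0.4404 − 0.1456) / (0.41 × 2.7) = 0.67 × 0.2663 = 0.1785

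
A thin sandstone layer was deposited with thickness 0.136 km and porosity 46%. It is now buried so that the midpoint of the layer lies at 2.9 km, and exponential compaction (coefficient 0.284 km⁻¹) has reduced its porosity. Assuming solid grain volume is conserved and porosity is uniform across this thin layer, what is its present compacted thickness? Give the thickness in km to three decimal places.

Porosity at 2.9 km: n = 0.46·exp(−0.284×2.9) = 0.2019
Solid-volume conservation: h(1−n) = h₀(1−n₀) ⇒ h = h₀·(1−n₀)/(1−n)
h = 0.136 × (1 − 0.46)/(1 − 0.2019) = 0.136 × 0.6766 = 0.0920 km

0.092 km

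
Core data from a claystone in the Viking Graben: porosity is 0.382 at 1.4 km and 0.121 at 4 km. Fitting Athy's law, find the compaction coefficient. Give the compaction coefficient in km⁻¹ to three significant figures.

0.442 km⁻¹

Athy: φ(Z) = φ₀ e^(−βZ) ⇒ φ₁/φ₂ = e^{β(Z₂−Z₁)} ⇒ β = ln(φ₁/φ₂)/(Z₂−Z₁)
β = ln(0.382/0.121) / (4 − 1.4) = ln(3.157) / 2.6 = 1.1496 / 2.6 = 0.4422 km⁻¹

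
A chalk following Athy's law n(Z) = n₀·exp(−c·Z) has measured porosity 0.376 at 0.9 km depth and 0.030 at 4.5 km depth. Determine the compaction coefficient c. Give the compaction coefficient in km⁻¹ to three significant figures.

Athy: n(Z) = n₀ e^(−cZ) ⇒ n₁/n₂ = e^{c(Z₂−Z₁)} ⇒ c = ln(n₁/n₂)/(Z₂−Z₁)
c = ln(0.376/0.03) / (4.5 − 0.9) = ln(12.53) / 3.6 = 2.5284 / 3.6 = 0.7023 km⁻¹

0.702 km⁻¹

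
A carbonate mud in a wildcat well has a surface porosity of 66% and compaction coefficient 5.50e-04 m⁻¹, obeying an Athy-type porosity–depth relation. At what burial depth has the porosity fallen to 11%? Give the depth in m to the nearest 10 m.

Working in km (1 km = 1000 m; β in km⁻¹ = β in m⁻¹ × 1000):
Invert Athy's law: Z = ln(φ₀/φ) / β
Z = ln(0.66/0.11) / 0.55 = ln(6) / 0.55 = 1.7918 / 0.55 = 3.258 km

3260 m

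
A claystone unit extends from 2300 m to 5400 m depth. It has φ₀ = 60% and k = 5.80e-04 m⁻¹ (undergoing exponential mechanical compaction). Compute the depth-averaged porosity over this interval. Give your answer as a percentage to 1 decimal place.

Working in km (1 km = 1000 m; k in km⁻¹ = k in m⁻¹ × 1000):
⟨φ⟩ = (1/(d₂−d₁)) ∫ φ₀ e^(−kd) dd = φ₀·(e^(−k·d₁) − e^(−k·d₂)) / (k·(d₂−d₁))
e^(−0.58×2.3) = 0.2634; e^(−0.58×5.4) = 0.0436
⟨φ⟩ = 0.6 × (0.2634 − 0.0436) / (0.58 × 3.1) = 0.6 × 0.1222 = 0.0733

7.3%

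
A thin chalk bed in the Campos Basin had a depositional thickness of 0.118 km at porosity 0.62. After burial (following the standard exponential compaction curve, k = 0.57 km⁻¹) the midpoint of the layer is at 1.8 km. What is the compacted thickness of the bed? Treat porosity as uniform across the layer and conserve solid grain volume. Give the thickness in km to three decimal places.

Porosity at 1.8 km: phi = 0.62·exp(−0.57×1.8) = 0.2222
Solid-volume conservation: h(1−phi) = h₀(1−phi₀) ⇒ h = h₀·(1−phi₀)/(1−phi)
h = 0.118 × (1 − 0.62)/(1 − 0.2222) = 0.118 × 0.4886 = 0.0577 km

0.058 km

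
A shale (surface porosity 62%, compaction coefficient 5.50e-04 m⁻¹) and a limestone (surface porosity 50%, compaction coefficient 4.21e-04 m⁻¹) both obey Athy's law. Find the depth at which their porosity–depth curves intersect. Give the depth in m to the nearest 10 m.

Working in km (1 km = 1000 m; β in km⁻¹ = β in m⁻¹ × 1000):
Set φ₀ₐ e^(−βₐZ) = φ₀ᵦ e^(−βᵦZ) ⇒ ln(φ₀ₐ/φ₀ᵦ) = (βₐ − βᵦ)·Z
Z = ln(0.62/0.5) / (0.55 − 0.421) = 0.2151 / 0.129 = 1.668 km

1670 m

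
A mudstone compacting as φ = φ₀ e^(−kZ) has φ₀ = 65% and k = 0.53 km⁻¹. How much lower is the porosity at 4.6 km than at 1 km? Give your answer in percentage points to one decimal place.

32.6 percentage points

φ(1) = 0.65·e^(−0.53×1) = 0.3826
φ(4.6) = 0.65·e^(−0.53×4.6) = 0.0568
Δφ = 0.3826 − 0.0568 = 0.3258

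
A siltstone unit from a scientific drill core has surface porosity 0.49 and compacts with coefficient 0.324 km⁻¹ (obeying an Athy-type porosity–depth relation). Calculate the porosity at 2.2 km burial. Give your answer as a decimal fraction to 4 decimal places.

n = n₀·exp(−k·Z) = 0.49 × exp(−0.324 × 2.2) = 0.49 × exp(−0.7128)
  = 0.49 × 0.4903 = 0.2402

0.2402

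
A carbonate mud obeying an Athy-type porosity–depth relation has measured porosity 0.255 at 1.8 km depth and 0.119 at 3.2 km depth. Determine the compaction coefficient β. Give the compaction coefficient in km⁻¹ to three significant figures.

Athy: φ(d) = φ₀ e^(−βd) ⇒ φ₁/φ₂ = e^{β(d₂−d₁)} ⇒ β = ln(φ₁/φ₂)/(d₂−d₁)
β = ln(0.255/0.119) / (3.2 − 1.8) = ln(2.143) / 1.4 = 0.7621 / 1.4 = 0.5444 km⁻¹

0.544 km⁻¹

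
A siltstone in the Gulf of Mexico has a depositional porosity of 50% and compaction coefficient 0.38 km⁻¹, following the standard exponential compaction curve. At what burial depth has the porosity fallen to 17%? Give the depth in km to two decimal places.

Invert Athy's law: Z = ln(n₀/n) / c
Z = ln(0.5/0.17) / 0.38 = ln(2.941) / 0.38 = 1.0788 / 0.38 = 2.839 km

2.84 km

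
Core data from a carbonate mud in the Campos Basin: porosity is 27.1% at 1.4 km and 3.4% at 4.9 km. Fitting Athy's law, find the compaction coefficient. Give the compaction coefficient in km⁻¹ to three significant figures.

Athy: φ(d) = φ₀ e^(−βd) ⇒ φ₁/φ₂ = e^{β(d₂−d₁)} ⇒ β = ln(φ₁/φ₂)/(d₂−d₁)
β = ln(0.271/0.034) / (4.9 − 1.4) = ln(7.971) / 3.5 = 2.0758 / 3.5 = 0.5931 km⁻¹

0.593 km⁻¹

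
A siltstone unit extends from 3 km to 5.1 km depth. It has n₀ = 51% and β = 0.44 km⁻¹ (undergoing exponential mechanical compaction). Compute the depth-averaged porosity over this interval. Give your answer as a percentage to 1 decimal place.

⟨n⟩ = (1/(z₂−z₁)) ∫ n₀ e^(−βz) dz = n₀·(e^(−β·z₁) − e^(−β·z₂)) / (β·(z₂−z₁))
e^(−0.44×3) = 0.2671; e^(−0.44×5.1) = 0.1060
⟨n⟩ = 0.51 × (0.2671 − 0.1060) / (0.44 × 2.1) = 0.51 × 0.1744 = 0.0889

8.9%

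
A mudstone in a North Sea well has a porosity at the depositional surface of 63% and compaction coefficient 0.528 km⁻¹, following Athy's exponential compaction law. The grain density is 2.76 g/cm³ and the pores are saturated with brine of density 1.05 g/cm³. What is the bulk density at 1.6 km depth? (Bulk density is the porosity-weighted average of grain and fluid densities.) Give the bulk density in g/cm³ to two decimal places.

Porosity at depth: φ = 0.63·exp(−0.528×1.6) = 0.63×0.4296 = 0.2707
Bulk density: ρ_b = (1−φ)ρ_g + φ·ρ_f = 0.7293×2.76 + 0.2707×1.05
       = 2.013 + 0.284 = 2.297 g/cm³

2.30 g/cm³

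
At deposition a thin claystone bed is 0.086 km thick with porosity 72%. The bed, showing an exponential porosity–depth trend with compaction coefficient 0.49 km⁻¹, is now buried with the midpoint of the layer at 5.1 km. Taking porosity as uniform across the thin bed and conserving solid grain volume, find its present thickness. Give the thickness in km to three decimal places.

Porosity at 5.1 km: n = 0.72·exp(−0.49×5.1) = 0.0592
Solid-volume conservation: h(1−n) = h₀(1−n₀) ⇒ h = h₀·(1−n₀)/(1−n)
h = 0.086 × (1 − 0.72)/(1 − 0.0592) = 0.086 × 0.2976 = 0.0256 km

0.026 km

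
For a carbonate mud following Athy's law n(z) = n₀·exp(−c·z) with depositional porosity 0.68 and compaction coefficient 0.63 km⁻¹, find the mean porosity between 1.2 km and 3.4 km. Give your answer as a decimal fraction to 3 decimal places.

0.173

⟨n⟩ = (1/(z₂−z₁)) ∫ n₀ e^(−cz) dz = n₀·(e^(−c·z₁) − e^(−c·z₂)) / (c·(z₂−z₁))
e^(−0.63×1.2) = 0.4695; e^(−0.63×3.4) = 0.1174
⟨n⟩ = 0.68 × (0.4695 − 0.1174) / (0.63 × 2.2) = 0.68 × 0.2541 = 0.1728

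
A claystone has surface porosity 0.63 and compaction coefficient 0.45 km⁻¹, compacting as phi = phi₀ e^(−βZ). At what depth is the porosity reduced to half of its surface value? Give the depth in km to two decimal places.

1.54 km

phi/phi₀ = 1/2 ⇒ exp(−β·Z) = 1/2 ⇒ Z = ln(2) / β
Z = 0.6931 / 0.45 = 1.540 km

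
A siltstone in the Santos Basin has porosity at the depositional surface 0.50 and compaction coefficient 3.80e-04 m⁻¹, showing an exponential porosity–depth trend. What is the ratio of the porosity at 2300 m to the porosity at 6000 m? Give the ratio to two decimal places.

4.08

Working in km (1 km = 1000 m; c in km⁻¹ = c in m⁻¹ × 1000):
φ(d₁)/φ(d₂) = e^(−c·d₁)/e^(−c·d₂) = e^{c(d₂−d₁)}
= exp(0.38 × 3.7) = exp(1.406) = 4.0796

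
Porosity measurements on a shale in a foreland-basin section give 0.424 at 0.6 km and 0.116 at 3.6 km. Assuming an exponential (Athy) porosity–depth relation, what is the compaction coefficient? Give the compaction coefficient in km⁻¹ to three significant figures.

0.432 km⁻¹

Athy: φ(Z) = φ₀ e^(−kZ) ⇒ φ₁/φ₂ = e^{k(Z₂−Z₁)} ⇒ k = ln(φ₁/φ₂)/(Z₂−Z₁)
k = ln(0.424/0.116) / (3.6 − 0.6) = ln(3.655) / 3 = 1.2961 / 3 = 0.432 km⁻¹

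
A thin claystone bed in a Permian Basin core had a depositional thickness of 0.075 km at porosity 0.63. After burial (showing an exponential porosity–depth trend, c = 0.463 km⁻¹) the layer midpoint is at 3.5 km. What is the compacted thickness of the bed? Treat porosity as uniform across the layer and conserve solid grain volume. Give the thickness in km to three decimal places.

0.032 km

Porosity at 3.5 km: n = 0.63·exp(−0.463×3.5) = 0.1246
Solid-volume conservation: h(1−n) = h₀(1−n₀) ⇒ h = h₀·(1−n₀)/(1−n)
h = 0.075 × (1 − 0.63)/(1 − 0.1246) = 0.075 × 0.4227 = 0.0317 km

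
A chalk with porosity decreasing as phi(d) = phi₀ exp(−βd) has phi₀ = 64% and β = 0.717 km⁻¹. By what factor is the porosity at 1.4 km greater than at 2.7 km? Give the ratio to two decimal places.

phi(d₁)/phi(d₂) = e^(−β·d₁)/e^(−β·d₂) = e^{β(d₂−d₁)}
= exp(0.717 × 1.3) = exp(0.9321) = 2.5398

2.54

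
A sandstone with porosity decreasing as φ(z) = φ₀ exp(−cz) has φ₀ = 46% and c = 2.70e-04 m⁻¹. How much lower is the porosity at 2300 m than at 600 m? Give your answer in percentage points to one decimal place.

14.4 percentage points

Working in km (1 km = 1000 m; c in km⁻¹ = c in m⁻¹ × 1000):
φ(0.6) = 0.46·e^(−0.27×0.6) = 0.3912
φ(2.3) = 0.46·e^(−0.27×2.3) = 0.2472
Δφ = 0.3912 − 0.2472 = 0.1440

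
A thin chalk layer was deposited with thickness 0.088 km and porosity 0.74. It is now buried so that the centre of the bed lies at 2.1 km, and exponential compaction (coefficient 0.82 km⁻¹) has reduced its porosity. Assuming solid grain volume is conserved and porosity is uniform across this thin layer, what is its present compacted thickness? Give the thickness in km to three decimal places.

Porosity at 2.1 km: phi = 0.74·exp(−0.82×2.1) = 0.1322
Solid-volume conservation: h(1−phi) = h₀(1−phi₀) ⇒ h = h₀·(1−phi₀)/(1−phi)
h = 0.088 × (1 − 0.74)/(1 − 0.1322) = 0.088 × 0.2996 = 0.0264 km

0.026 km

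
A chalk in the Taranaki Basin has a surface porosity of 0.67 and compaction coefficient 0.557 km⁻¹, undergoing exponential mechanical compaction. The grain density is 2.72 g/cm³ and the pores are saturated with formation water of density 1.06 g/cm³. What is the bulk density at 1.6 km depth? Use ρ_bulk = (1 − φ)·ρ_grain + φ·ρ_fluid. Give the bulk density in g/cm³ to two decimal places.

Porosity at depth: phi = 0.67·exp(−0.557×1.6) = 0.67×0.4102 = 0.2748
Bulk density: ρ_b = (1−phi)ρ_g + phi·ρ_f = 0.7252×2.72 + 0.2748×1.06
       = 1.973 + 0.291 = 2.264 g/cm³

2.26 g/cm³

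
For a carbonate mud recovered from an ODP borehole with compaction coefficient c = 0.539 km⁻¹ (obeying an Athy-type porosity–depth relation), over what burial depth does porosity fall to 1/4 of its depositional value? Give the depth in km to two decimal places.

n/n₀ = 1/4 ⇒ exp(−c·z) = 1/4 ⇒ z = ln(4) / c
z = 1.3863 / 0.539 = 2.572 km

2.57 km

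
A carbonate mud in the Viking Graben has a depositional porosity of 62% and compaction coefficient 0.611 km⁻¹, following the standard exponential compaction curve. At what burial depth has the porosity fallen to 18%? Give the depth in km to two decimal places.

Invert Athy's law: Z = ln(φ₀/φ) / β
Z = ln(0.62/0.18) / 0.611 = ln(3.444) / 0.611 = 1.2368 / 0.611 = 2.024 km

2.02 km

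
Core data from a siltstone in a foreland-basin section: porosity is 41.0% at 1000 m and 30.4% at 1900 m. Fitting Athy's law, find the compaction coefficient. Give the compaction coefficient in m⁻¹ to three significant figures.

Working in km (1 km = 1000 m; c in km⁻¹ = c in m⁻¹ × 1000):
Athy: phi(z) = phi₀ e^(−cz) ⇒ phi₁/phi₂ = e^{c(z₂−z₁)} ⇒ c = ln(phi₁/phi₂)/(z₂−z₁)
c = ln(0.41/0.304) / (1.9 − 1) = ln(1.349) / 0.9 = 0.2991 / 0.9 = 0.3324 km⁻¹

0.000332 m⁻¹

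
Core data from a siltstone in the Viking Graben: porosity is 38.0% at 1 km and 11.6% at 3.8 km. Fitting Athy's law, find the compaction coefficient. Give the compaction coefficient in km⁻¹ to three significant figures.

0.424 km⁻¹

Athy: phi(d) = phi₀ e^(−kd) ⇒ phi₁/phi₂ = e^{k(d₂−d₁)} ⇒ k = ln(phi₁/phi₂)/(d₂−d₁)
k = ln(0.38/0.116) / (3.8 − 1) = ln(3.276) / 2.8 = 1.1866 / 2.8 = 0.4238 km⁻¹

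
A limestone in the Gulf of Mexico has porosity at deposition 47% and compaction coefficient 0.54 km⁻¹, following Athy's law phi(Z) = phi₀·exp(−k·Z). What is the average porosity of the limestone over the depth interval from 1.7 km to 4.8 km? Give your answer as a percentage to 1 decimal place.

⟨phi⟩ = (1/(Z₂−Z₁)) ∫ phi₀ e^(−kZ) dZ = phi₀·(e^(−k·Z₁) − e^(−k·Z₂)) / (k·(Z₂−Z₁))
e^(−0.54×1.7) = 0.3993; e^(−0.54×4.8) = 0.0749
⟨phi⟩ = 0.47 × (0.3993 − 0.0749) / (0.54 × 3.1) = 0.47 × 0.1938 = 0.0911

9.1%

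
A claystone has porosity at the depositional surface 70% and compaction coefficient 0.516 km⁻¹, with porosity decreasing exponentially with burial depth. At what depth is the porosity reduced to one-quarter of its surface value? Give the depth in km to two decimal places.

2.69 km

phi/phi₀ = 1/4 ⇒ exp(−k·d) = 1/4 ⇒ d = ln(4) / k
d = 1.3863 / 0.516 = 2.687 km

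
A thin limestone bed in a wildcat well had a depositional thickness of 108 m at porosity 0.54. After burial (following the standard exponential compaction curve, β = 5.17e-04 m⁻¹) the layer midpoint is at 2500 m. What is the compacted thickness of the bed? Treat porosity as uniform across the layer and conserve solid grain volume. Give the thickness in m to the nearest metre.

58 m

Working in km (1 km = 1000 m; β in km⁻¹ = β in m⁻¹ × 1000):
Porosity at 2.5 km: phi = 0.54·exp(−0.517×2.5) = 0.1483
Solid-volume conservation: h(1−phi) = h₀(1−phi₀) ⇒ h = h₀·(1−phi₀)/(1−phi)
h = 0.108 × (1 − 0.54)/(1 − 0.1483) = 0.108 × 0.5401 = 0.0583 km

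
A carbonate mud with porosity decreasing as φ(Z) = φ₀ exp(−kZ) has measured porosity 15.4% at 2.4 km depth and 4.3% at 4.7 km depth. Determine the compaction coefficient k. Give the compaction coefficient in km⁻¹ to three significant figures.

Athy: φ(Z) = φ₀ e^(−kZ) ⇒ φ₁/φ₂ = e^{k(Z₂−Z₁)} ⇒ k = ln(φ₁/φ₂)/(Z₂−Z₁)
k = ln(0.154/0.043) / (4.7 − 2.4) = ln(3.581) / 2.3 = 1.2758 / 2.3 = 0.5547 km⁻¹

0.555 km⁻¹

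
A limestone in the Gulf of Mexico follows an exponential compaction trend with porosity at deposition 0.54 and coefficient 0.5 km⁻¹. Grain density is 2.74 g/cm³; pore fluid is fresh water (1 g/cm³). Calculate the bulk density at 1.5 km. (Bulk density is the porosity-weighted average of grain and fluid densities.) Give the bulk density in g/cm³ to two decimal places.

2.30 g/cm³

Porosity at depth: phi = 0.54·exp(−0.5×1.5) = 0.54×0.4724 = 0.2551
Bulk density: ρ_b = (1−phi)ρ_g + phi·ρ_f = 0.7449×2.74 + 0.2551×1
       = 2.041 + 0.255 = 2.296 g/cm³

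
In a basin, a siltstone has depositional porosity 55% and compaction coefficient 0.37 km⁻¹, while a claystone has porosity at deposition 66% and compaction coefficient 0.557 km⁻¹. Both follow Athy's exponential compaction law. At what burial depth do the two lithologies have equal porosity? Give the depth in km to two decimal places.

Set n₀ₐ e^(−βₐZ) = n₀ᵦ e^(−βᵦZ) ⇒ ln(n₀ₐ/n₀ᵦ) = (βₐ − βᵦ)·Z
Z = ln(0.55/0.66) / (0.37 − 0.557) = -0.1823 / -0.187 = 0.975 km

0.97 km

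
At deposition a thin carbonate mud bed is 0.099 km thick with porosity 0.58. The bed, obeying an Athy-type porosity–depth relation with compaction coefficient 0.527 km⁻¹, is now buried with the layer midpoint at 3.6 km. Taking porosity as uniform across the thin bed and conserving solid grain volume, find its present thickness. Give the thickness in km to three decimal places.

0.046 km

Porosity at 3.6 km: phi = 0.58·exp(−0.527×3.6) = 0.0870
Solid-volume conservation: h(1−phi) = h₀(1−phi₀) ⇒ h = h₀·(1−phi₀)/(1−phi)
h = 0.099 × (1 − 0.58)/(1 − 0.0870) = 0.099 × 0.4600 = 0.0455 km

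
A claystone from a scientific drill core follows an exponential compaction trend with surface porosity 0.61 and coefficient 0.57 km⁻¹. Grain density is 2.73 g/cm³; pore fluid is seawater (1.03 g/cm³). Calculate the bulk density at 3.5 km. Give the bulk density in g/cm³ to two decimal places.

2.59 g/cm³

Porosity at depth: n = 0.61·exp(−0.57×3.5) = 0.61×0.1360 = 0.0830
Bulk density: ρ_b = (1−n)ρ_g + n·ρ_f = 0.9170×2.73 + 0.0830×1.03
       = 2.503 + 0.085 = 2.589 g/cm³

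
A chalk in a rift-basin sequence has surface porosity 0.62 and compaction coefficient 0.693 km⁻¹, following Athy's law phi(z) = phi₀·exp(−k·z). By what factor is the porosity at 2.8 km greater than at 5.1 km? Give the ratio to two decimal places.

phi(z₁)/phi(z₂) = e^(−k·z₁)/e^(−k·z₂) = e^{k(z₂−z₁)}
= exp(0.693 × 2.3) = exp(1.594) = 4.9229

4.92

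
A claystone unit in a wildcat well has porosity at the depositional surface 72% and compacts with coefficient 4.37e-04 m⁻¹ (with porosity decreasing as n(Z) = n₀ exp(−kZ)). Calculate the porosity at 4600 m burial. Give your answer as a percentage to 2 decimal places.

9.65%

Working in km (1 km = 1000 m; k in km⁻¹ = k in m⁻¹ × 1000):
n = n₀·exp(−k·Z) = 0.72 × exp(−0.437 × 4.6) = 0.72 × exp(−2.01)
  = 0.72 × 0.1340 = 0.0965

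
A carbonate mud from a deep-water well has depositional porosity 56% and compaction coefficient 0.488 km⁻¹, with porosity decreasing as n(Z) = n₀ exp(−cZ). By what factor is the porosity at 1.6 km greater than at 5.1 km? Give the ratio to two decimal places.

n(Z₁)/n(Z₂) = e^(−c·Z₁)/e^(−c·Z₂) = e^{c(Z₂−Z₁)}
= exp(0.488 × 3.5) = exp(1.708) = 5.5179

5.52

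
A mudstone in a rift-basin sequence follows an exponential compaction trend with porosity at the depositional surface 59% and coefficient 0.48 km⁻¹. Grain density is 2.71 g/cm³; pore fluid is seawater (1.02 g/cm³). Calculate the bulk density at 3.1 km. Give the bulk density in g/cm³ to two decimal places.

Porosity at depth: φ = 0.59·exp(−0.48×3.1) = 0.59×0.2258 = 0.1332
Bulk density: ρ_b = (1−φ)ρ_g + φ·ρ_f = 0.8668×2.71 + 0.1332×1.02
       = 2.349 + 0.136 = 2.485 g/cm³

2.48 g/cm³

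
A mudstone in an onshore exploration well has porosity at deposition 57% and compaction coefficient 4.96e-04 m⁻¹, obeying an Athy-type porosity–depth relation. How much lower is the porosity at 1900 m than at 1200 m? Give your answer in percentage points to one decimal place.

Working in km (1 km = 1000 m; β in km⁻¹ = β in m⁻¹ × 1000):
φ(1.2) = 0.57·e^(−0.496×1.2) = 0.3143
φ(1.9) = 0.57·e^(−0.496×1.9) = 0.2221
Δφ = 0.3143 − 0.2221 = 0.0922

9.2 percentage points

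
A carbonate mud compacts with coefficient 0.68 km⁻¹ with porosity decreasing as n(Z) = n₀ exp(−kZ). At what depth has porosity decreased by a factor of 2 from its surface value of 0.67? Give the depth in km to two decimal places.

n/n₀ = 1/2 ⇒ exp(−k·Z) = 1/2 ⇒ Z = ln(2) / k
Z = 0.6931 / 0.68 = 1.019 km

1.02 km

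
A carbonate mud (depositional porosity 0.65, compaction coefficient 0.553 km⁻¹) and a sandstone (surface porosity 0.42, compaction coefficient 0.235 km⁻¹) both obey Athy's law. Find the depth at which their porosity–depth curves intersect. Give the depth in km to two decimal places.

Set phi₀ₐ e^(−βₐZ) = phi₀ᵦ e^(−βᵦZ) ⇒ ln(phi₀ₐ/phi₀ᵦ) = (βₐ − βᵦ)·Z
Z = ln(0.65/0.42) / (0.553 − 0.235) = 0.4367 / 0.318 = 1.373 km

1.37 km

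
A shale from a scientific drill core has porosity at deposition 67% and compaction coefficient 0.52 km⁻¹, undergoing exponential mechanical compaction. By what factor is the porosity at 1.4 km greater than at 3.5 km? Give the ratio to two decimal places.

2.98

n(d₁)/n(d₂) = e^(−c·d₁)/e^(−c·d₂) = e^{c(d₂−d₁)}
= exp(0.52 × 2.1) = exp(1.092) = 2.9802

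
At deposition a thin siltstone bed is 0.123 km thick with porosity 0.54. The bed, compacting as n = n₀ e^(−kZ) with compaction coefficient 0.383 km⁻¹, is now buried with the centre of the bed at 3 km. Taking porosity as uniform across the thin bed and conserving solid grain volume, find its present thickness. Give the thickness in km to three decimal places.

Porosity at 3 km: n = 0.54·exp(−0.383×3) = 0.1712
Solid-volume conservation: h(1−n) = h₀(1−n₀) ⇒ h = h₀·(1−n₀)/(1−n)
h = 0.123 × (1 − 0.54)/(1 − 0.1712) = 0.123 × 0.5550 = 0.0683 km

0.068 km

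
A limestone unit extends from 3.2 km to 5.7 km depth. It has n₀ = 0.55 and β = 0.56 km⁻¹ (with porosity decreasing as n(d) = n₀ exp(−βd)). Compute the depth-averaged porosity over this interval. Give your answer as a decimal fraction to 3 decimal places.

⟨n⟩ = (1/(d₂−d₁)) ∫ n₀ e^(−βd) dd = n₀·(e^(−β·d₁) − e^(−β·d₂)) / (β·(d₂−d₁))
e^(−0.56×3.2) = 0.1666; e^(−0.56×5.7) = 0.0411
⟨n⟩ = 0.55 × (0.1666 − 0.0411) / (0.56 × 2.5) = 0.55 × 0.0897 = 0.0493

0.049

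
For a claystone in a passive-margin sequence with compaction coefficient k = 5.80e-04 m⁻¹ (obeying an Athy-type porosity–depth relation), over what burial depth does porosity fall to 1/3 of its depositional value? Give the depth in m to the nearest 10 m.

1890 m

Working in km (1 km = 1000 m; k in km⁻¹ = k in m⁻¹ × 1000):
phi/phi₀ = 1/3 ⇒ exp(−k·Z) = 1/3 ⇒ Z = ln(3) / k
Z = 1.0986 / 0.58 = 1.894 km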